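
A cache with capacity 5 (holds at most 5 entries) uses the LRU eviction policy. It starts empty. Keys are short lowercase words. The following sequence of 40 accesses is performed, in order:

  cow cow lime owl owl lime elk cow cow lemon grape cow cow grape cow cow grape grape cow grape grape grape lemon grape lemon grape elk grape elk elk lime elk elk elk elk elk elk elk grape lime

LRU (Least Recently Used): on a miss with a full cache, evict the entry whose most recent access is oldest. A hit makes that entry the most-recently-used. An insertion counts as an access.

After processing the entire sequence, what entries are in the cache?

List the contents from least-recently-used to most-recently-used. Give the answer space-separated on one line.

Answer: cow lemon elk grape lime

Derivation:
LRU simulation (capacity=5):
  1. access cow: MISS. Cache (LRU->MRU): [cow]
  2. access cow: HIT. Cache (LRU->MRU): [cow]
  3. access lime: MISS. Cache (LRU->MRU): [cow lime]
  4. access owl: MISS. Cache (LRU->MRU): [cow lime owl]
  5. access owl: HIT. Cache (LRU->MRU): [cow lime owl]
  6. access lime: HIT. Cache (LRU->MRU): [cow owl lime]
  7. access elk: MISS. Cache (LRU->MRU): [cow owl lime elk]
  8. access cow: HIT. Cache (LRU->MRU): [owl lime elk cow]
  9. access cow: HIT. Cache (LRU->MRU): [owl lime elk cow]
  10. access lemon: MISS. Cache (LRU->MRU): [owl lime elk cow lemon]
  11. access grape: MISS, evict owl. Cache (LRU->MRU): [lime elk cow lemon grape]
  12. access cow: HIT. Cache (LRU->MRU): [lime elk lemon grape cow]
  13. access cow: HIT. Cache (LRU->MRU): [lime elk lemon grape cow]
  14. access grape: HIT. Cache (LRU->MRU): [lime elk lemon cow grape]
  15. access cow: HIT. Cache (LRU->MRU): [lime elk lemon grape cow]
  16. access cow: HIT. Cache (LRU->MRU): [lime elk lemon grape cow]
  17. access grape: HIT. Cache (LRU->MRU): [lime elk lemon cow grape]
  18. access grape: HIT. Cache (LRU->MRU): [lime elk lemon cow grape]
  19. access cow: HIT. Cache (LRU->MRU): [lime elk lemon grape cow]
  20. access grape: HIT. Cache (LRU->MRU): [lime elk lemon cow grape]
  21. access grape: HIT. Cache (LRU->MRU): [lime elk lemon cow grape]
  22. access grape: HIT. Cache (LRU->MRU): [lime elk lemon cow grape]
  23. access lemon: HIT. Cache (LRU->MRU): [lime elk cow grape lemon]
  24. access grape: HIT. Cache (LRU->MRU): [lime elk cow lemon grape]
  25. access lemon: HIT. Cache (LRU->MRU): [lime elk cow grape lemon]
  26. access grape: HIT. Cache (LRU->MRU): [lime elk cow lemon grape]
  27. access elk: HIT. Cache (LRU->MRU): [lime cow lemon grape elk]
  28. access grape: HIT. Cache (LRU->MRU): [lime cow lemon elk grape]
  29. access elk: HIT. Cache (LRU->MRU): [lime cow lemon grape elk]
  30. access elk: HIT. Cache (LRU->MRU): [lime cow lemon grape elk]
  31. access lime: HIT. Cache (LRU->MRU): [cow lemon grape elk lime]
  32. access elk: HIT. Cache (LRU->MRU): [cow lemon grape lime elk]
  33. access elk: HIT. Cache (LRU->MRU): [cow lemon grape lime elk]
  34. access elk: HIT. Cache (LRU->MRU): [cow lemon grape lime elk]
  35. access elk: HIT. Cache (LRU->MRU): [cow lemon grape lime elk]
  36. access elk: HIT. Cache (LRU->MRU): [cow lemon grape lime elk]
  37. access elk: HIT. Cache (LRU->MRU): [cow lemon grape lime elk]
  38. access elk: HIT. Cache (LRU->MRU): [cow lemon grape lime elk]
  39. access grape: HIT. Cache (LRU->MRU): [cow lemon lime elk grape]
  40. access lime: HIT. Cache (LRU->MRU): [cow lemon elk grape lime]
Total: 34 hits, 6 misses, 1 evictions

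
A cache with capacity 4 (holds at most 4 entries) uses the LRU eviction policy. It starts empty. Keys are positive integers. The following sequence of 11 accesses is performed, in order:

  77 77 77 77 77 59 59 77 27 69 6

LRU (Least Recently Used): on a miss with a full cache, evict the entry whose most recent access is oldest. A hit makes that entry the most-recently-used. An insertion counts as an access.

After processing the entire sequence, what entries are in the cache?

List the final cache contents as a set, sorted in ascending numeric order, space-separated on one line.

LRU simulation (capacity=4):
  1. access 77: MISS. Cache (LRU->MRU): [77]
  2. access 77: HIT. Cache (LRU->MRU): [77]
  3. access 77: HIT. Cache (LRU->MRU): [77]
  4. access 77: HIT. Cache (LRU->MRU): [77]
  5. access 77: HIT. Cache (LRU->MRU): [77]
  6. access 59: MISS. Cache (LRU->MRU): [77 59]
  7. access 59: HIT. Cache (LRU->MRU): [77 59]
  8. access 77: HIT. Cache (LRU->MRU): [59 77]
  9. access 27: MISS. Cache (LRU->MRU): [59 77 27]
  10. access 69: MISS. Cache (LRU->MRU): [59 77 27 69]
  11. access 6: MISS, evict 59. Cache (LRU->MRU): [77 27 69 6]
Total: 6 hits, 5 misses, 1 evictions

Answer: 6 27 69 77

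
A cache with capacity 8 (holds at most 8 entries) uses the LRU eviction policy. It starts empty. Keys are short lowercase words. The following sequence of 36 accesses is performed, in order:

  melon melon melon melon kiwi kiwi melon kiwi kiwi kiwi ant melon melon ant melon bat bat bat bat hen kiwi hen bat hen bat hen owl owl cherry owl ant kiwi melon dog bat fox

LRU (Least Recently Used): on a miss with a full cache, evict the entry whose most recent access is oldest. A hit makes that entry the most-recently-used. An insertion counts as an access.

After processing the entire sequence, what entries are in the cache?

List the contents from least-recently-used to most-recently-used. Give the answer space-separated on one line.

Answer: cherry owl ant kiwi melon dog bat fox

Derivation:
LRU simulation (capacity=8):
  1. access melon: MISS. Cache (LRU->MRU): [melon]
  2. access melon: HIT. Cache (LRU->MRU): [melon]
  3. access melon: HIT. Cache (LRU->MRU): [melon]
  4. access melon: HIT. Cache (LRU->MRU): [melon]
  5. access kiwi: MISS. Cache (LRU->MRU): [melon kiwi]
  6. access kiwi: HIT. Cache (LRU->MRU): [melon kiwi]
  7. access melon: HIT. Cache (LRU->MRU): [kiwi melon]
  8. access kiwi: HIT. Cache (LRU->MRU): [melon kiwi]
  9. access kiwi: HIT. Cache (LRU->MRU): [melon kiwi]
  10. access kiwi: HIT. Cache (LRU->MRU): [melon kiwi]
  11. access ant: MISS. Cache (LRU->MRU): [melon kiwi ant]
  12. access melon: HIT. Cache (LRU->MRU): [kiwi ant melon]
  13. access melon: HIT. Cache (LRU->MRU): [kiwi ant melon]
  14. access ant: HIT. Cache (LRU->MRU): [kiwi melon ant]
  15. access melon: HIT. Cache (LRU->MRU): [kiwi ant melon]
  16. access bat: MISS. Cache (LRU->MRU): [kiwi ant melon bat]
  17. access bat: HIT. Cache (LRU->MRU): [kiwi ant melon bat]
  18. access bat: HIT. Cache (LRU->MRU): [kiwi ant melon bat]
  19. access bat: HIT. Cache (LRU->MRU): [kiwi ant melon bat]
  20. access hen: MISS. Cache (LRU->MRU): [kiwi ant melon bat hen]
  21. access kiwi: HIT. Cache (LRU->MRU): [ant melon bat hen kiwi]
  22. access hen: HIT. Cache (LRU->MRU): [ant melon bat kiwi hen]
  23. access bat: HIT. Cache (LRU->MRU): [ant melon kiwi hen bat]
  24. access hen: HIT. Cache (LRU->MRU): [ant melon kiwi bat hen]
  25. access bat: HIT. Cache (LRU->MRU): [ant melon kiwi hen bat]
  26. access hen: HIT. Cache (LRU->MRU): [ant melon kiwi bat hen]
  27. access owl: MISS. Cache (LRU->MRU): [ant melon kiwi bat hen owl]
  28. access owl: HIT. Cache (LRU->MRU): [ant melon kiwi bat hen owl]
  29. access cherry: MISS. Cache (LRU->MRU): [ant melon kiwi bat hen owl cherry]
  30. access owl: HIT. Cache (LRU->MRU): [ant melon kiwi bat hen cherry owl]
  31. access ant: HIT. Cache (LRU->MRU): [melon kiwi bat hen cherry owl ant]
  32. access kiwi: HIT. Cache (LRU->MRU): [melon bat hen cherry owl ant kiwi]
  33. access melon: HIT. Cache (LRU->MRU): [bat hen cherry owl ant kiwi melon]
  34. access dog: MISS. Cache (LRU->MRU): [bat hen cherry owl ant kiwi melon dog]
  35. access bat: HIT. Cache (LRU->MRU): [hen cherry owl ant kiwi melon dog bat]
  36. access fox: MISS, evict hen. Cache (LRU->MRU): [cherry owl ant kiwi melon dog bat fox]
Total: 27 hits, 9 misses, 1 evictions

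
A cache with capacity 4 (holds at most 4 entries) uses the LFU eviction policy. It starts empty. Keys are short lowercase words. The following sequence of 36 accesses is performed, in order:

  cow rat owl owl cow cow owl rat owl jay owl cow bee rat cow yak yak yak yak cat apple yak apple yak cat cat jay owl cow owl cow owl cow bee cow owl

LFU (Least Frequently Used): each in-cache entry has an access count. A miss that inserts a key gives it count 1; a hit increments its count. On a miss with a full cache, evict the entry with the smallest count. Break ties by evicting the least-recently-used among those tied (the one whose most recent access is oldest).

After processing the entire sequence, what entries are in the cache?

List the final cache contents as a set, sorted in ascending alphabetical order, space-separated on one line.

LFU simulation (capacity=4):
  1. access cow: MISS. Cache: [cow(c=1)]
  2. access rat: MISS. Cache: [cow(c=1) rat(c=1)]
  3. access owl: MISS. Cache: [cow(c=1) rat(c=1) owl(c=1)]
  4. access owl: HIT, count now 2. Cache: [cow(c=1) rat(c=1) owl(c=2)]
  5. access cow: HIT, count now 2. Cache: [rat(c=1) owl(c=2) cow(c=2)]
  6. access cow: HIT, count now 3. Cache: [rat(c=1) owl(c=2) cow(c=3)]
  7. access owl: HIT, count now 3. Cache: [rat(c=1) cow(c=3) owl(c=3)]
  8. access rat: HIT, count now 2. Cache: [rat(c=2) cow(c=3) owl(c=3)]
  9. access owl: HIT, count now 4. Cache: [rat(c=2) cow(c=3) owl(c=4)]
  10. access jay: MISS. Cache: [jay(c=1) rat(c=2) cow(c=3) owl(c=4)]
  11. access owl: HIT, count now 5. Cache: [jay(c=1) rat(c=2) cow(c=3) owl(c=5)]
  12. access cow: HIT, count now 4. Cache: [jay(c=1) rat(c=2) cow(c=4) owl(c=5)]
  13. access bee: MISS, evict jay(c=1). Cache: [bee(c=1) rat(c=2) cow(c=4) owl(c=5)]
  14. access rat: HIT, count now 3. Cache: [bee(c=1) rat(c=3) cow(c=4) owl(c=5)]
  15. access cow: HIT, count now 5. Cache: [bee(c=1) rat(c=3) owl(c=5) cow(c=5)]
  16. access yak: MISS, evict bee(c=1). Cache: [yak(c=1) rat(c=3) owl(c=5) cow(c=5)]
  17. access yak: HIT, count now 2. Cache: [yak(c=2) rat(c=3) owl(c=5) cow(c=5)]
  18. access yak: HIT, count now 3. Cache: [rat(c=3) yak(c=3) owl(c=5) cow(c=5)]
  19. access yak: HIT, count now 4. Cache: [rat(c=3) yak(c=4) owl(c=5) cow(c=5)]
  20. access cat: MISS, evict rat(c=3). Cache: [cat(c=1) yak(c=4) owl(c=5) cow(c=5)]
  21. access apple: MISS, evict cat(c=1). Cache: [apple(c=1) yak(c=4) owl(c=5) cow(c=5)]
  22. access yak: HIT, count now 5. Cache: [apple(c=1) owl(c=5) cow(c=5) yak(c=5)]
  23. access apple: HIT, count now 2. Cache: [apple(c=2) owl(c=5) cow(c=5) yak(c=5)]
  24. access yak: HIT, count now 6. Cache: [apple(c=2) owl(c=5) cow(c=5) yak(c=6)]
  25. access cat: MISS, evict apple(c=2). Cache: [cat(c=1) owl(c=5) cow(c=5) yak(c=6)]
  26. access cat: HIT, count now 2. Cache: [cat(c=2) owl(c=5) cow(c=5) yak(c=6)]
  27. access jay: MISS, evict cat(c=2). Cache: [jay(c=1) owl(c=5) cow(c=5) yak(c=6)]
  28. access owl: HIT, count now 6. Cache: [jay(c=1) cow(c=5) yak(c=6) owl(c=6)]
  29. access cow: HIT, count now 6. Cache: [jay(c=1) yak(c=6) owl(c=6) cow(c=6)]
  30. access owl: HIT, count now 7. Cache: [jay(c=1) yak(c=6) cow(c=6) owl(c=7)]
  31. access cow: HIT, count now 7. Cache: [jay(c=1) yak(c=6) owl(c=7) cow(c=7)]
  32. access owl: HIT, count now 8. Cache: [jay(c=1) yak(c=6) cow(c=7) owl(c=8)]
  33. access cow: HIT, count now 8. Cache: [jay(c=1) yak(c=6) owl(c=8) cow(c=8)]
  34. access bee: MISS, evict jay(c=1). Cache: [bee(c=1) yak(c=6) owl(c=8) cow(c=8)]
  35. access cow: HIT, count now 9. Cache: [bee(c=1) yak(c=6) owl(c=8) cow(c=9)]
  36. access owl: HIT, count now 9. Cache: [bee(c=1) yak(c=6) cow(c=9) owl(c=9)]
Total: 25 hits, 11 misses, 7 evictions

Answer: bee cow owl yak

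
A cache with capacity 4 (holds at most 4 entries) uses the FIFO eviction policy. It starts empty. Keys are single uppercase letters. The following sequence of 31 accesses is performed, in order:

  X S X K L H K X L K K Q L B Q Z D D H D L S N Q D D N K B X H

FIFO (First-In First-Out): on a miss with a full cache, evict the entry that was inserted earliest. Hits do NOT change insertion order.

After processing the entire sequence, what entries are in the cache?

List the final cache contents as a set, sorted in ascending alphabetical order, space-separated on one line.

FIFO simulation (capacity=4):
  1. access X: MISS. Cache (old->new): [X]
  2. access S: MISS. Cache (old->new): [X S]
  3. access X: HIT. Cache (old->new): [X S]
  4. access K: MISS. Cache (old->new): [X S K]
  5. access L: MISS. Cache (old->new): [X S K L]
  6. access H: MISS, evict X. Cache (old->new): [S K L H]
  7. access K: HIT. Cache (old->new): [S K L H]
  8. access X: MISS, evict S. Cache (old->new): [K L H X]
  9. access L: HIT. Cache (old->new): [K L H X]
  10. access K: HIT. Cache (old->new): [K L H X]
  11. access K: HIT. Cache (old->new): [K L H X]
  12. access Q: MISS, evict K. Cache (old->new): [L H X Q]
  13. access L: HIT. Cache (old->new): [L H X Q]
  14. access B: MISS, evict L. Cache (old->new): [H X Q B]
  15. access Q: HIT. Cache (old->new): [H X Q B]
  16. access Z: MISS, evict H. Cache (old->new): [X Q B Z]
  17. access D: MISS, evict X. Cache (old->new): [Q B Z D]
  18. access D: HIT. Cache (old->new): [Q B Z D]
  19. access H: MISS, evict Q. Cache (old->new): [B Z D H]
  20. access D: HIT. Cache (old->new): [B Z D H]
  21. access L: MISS, evict B. Cache (old->new): [Z D H L]
  22. access S: MISS, evict Z. Cache (old->new): [D H L S]
  23. access N: MISS, evict D. Cache (old->new): [H L S N]
  24. access Q: MISS, evict H. Cache (old->new): [L S N Q]
  25. access D: MISS, evict L. Cache (old->new): [S N Q D]
  26. access D: HIT. Cache (old->new): [S N Q D]
  27. access N: HIT. Cache (old->new): [S N Q D]
  28. access K: MISS, evict S. Cache (old->new): [N Q D K]
  29. access B: MISS, evict N. Cache (old->new): [Q D K B]
  30. access X: MISS, evict Q. Cache (old->new): [D K B X]
  31. access H: MISS, evict D. Cache (old->new): [K B X H]
Total: 11 hits, 20 misses, 16 evictions

Answer: B H K X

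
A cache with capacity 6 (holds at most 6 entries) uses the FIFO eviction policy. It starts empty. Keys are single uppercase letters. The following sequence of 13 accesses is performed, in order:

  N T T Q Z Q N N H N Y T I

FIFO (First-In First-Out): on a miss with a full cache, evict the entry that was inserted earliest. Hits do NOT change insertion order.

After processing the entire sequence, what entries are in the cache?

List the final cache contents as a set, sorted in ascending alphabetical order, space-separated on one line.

Answer: H I Q T Y Z

Derivation:
FIFO simulation (capacity=6):
  1. access N: MISS. Cache (old->new): [N]
  2. access T: MISS. Cache (old->new): [N T]
  3. access T: HIT. Cache (old->new): [N T]
  4. access Q: MISS. Cache (old->new): [N T Q]
  5. access Z: MISS. Cache (old->new): [N T Q Z]
  6. access Q: HIT. Cache (old->new): [N T Q Z]
  7. access N: HIT. Cache (old->new): [N T Q Z]
  8. access N: HIT. Cache (old->new): [N T Q Z]
  9. access H: MISS. Cache (old->new): [N T Q Z H]
  10. access N: HIT. Cache (old->new): [N T Q Z H]
  11. access Y: MISS. Cache (old->new): [N T Q Z H Y]
  12. access T: HIT. Cache (old->new): [N T Q Z H Y]
  13. access I: MISS, evict N. Cache (old->new): [T Q Z H Y I]
Total: 6 hits, 7 misses, 1 evictions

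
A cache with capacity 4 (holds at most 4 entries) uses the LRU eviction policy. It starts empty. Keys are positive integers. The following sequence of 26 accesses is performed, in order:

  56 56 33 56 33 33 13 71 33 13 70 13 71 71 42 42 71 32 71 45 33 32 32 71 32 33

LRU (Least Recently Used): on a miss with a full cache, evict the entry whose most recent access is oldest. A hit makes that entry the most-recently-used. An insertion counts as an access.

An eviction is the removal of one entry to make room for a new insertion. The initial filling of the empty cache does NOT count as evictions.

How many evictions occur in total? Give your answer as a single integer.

Answer: 5

Derivation:
LRU simulation (capacity=4):
  1. access 56: MISS. Cache (LRU->MRU): [56]
  2. access 56: HIT. Cache (LRU->MRU): [56]
  3. access 33: MISS. Cache (LRU->MRU): [56 33]
  4. access 56: HIT. Cache (LRU->MRU): [33 56]
  5. access 33: HIT. Cache (LRU->MRU): [56 33]
  6. access 33: HIT. Cache (LRU->MRU): [56 33]
  7. access 13: MISS. Cache (LRU->MRU): [56 33 13]
  8. access 71: MISS. Cache (LRU->MRU): [56 33 13 71]
  9. access 33: HIT. Cache (LRU->MRU): [56 13 71 33]
  10. access 13: HIT. Cache (LRU->MRU): [56 71 33 13]
  11. access 70: MISS, evict 56. Cache (LRU->MRU): [71 33 13 70]
  12. access 13: HIT. Cache (LRU->MRU): [71 33 70 13]
  13. access 71: HIT. Cache (LRU->MRU): [33 70 13 71]
  14. access 71: HIT. Cache (LRU->MRU): [33 70 13 71]
  15. access 42: MISS, evict 33. Cache (LRU->MRU): [70 13 71 42]
  16. access 42: HIT. Cache (LRU->MRU): [70 13 71 42]
  17. access 71: HIT. Cache (LRU->MRU): [70 13 42 71]
  18. access 32: MISS, evict 70. Cache (LRU->MRU): [13 42 71 32]
  19. access 71: HIT. Cache (LRU->MRU): [13 42 32 71]
  20. access 45: MISS, evict 13. Cache (LRU->MRU): [42 32 71 45]
  21. access 33: MISS, evict 42. Cache (LRU->MRU): [32 71 45 33]
  22. access 32: HIT. Cache (LRU->MRU): [71 45 33 32]
  23. access 32: HIT. Cache (LRU->MRU): [71 45 33 32]
  24. access 71: HIT. Cache (LRU->MRU): [45 33 32 71]
  25. access 32: HIT. Cache (LRU->MRU): [45 33 71 32]
  26. access 33: HIT. Cache (LRU->MRU): [45 71 32 33]
Total: 17 hits, 9 misses, 5 evictions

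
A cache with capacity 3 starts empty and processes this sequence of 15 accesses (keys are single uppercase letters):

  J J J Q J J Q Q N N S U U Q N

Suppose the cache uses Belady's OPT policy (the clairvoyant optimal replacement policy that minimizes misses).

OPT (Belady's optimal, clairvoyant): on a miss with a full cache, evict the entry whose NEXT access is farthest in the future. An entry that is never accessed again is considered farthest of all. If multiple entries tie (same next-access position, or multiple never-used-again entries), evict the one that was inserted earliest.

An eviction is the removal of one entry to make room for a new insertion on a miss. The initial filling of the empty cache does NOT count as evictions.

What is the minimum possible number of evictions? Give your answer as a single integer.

OPT (Belady) simulation (capacity=3):
  1. access J: MISS. Cache: [J]
  2. access J: HIT. Next use of J: step 3. Cache: [J]
  3. access J: HIT. Next use of J: step 5. Cache: [J]
  4. access Q: MISS. Cache: [J Q]
  5. access J: HIT. Next use of J: step 6. Cache: [J Q]
  6. access J: HIT. Next use of J: never. Cache: [J Q]
  7. access Q: HIT. Next use of Q: step 8. Cache: [J Q]
  8. access Q: HIT. Next use of Q: step 14. Cache: [J Q]
  9. access N: MISS. Cache: [J Q N]
  10. access N: HIT. Next use of N: step 15. Cache: [J Q N]
  11. access S: MISS, evict J (next use: never). Cache: [Q N S]
  12. access U: MISS, evict S (next use: never). Cache: [Q N U]
  13. access U: HIT. Next use of U: never. Cache: [Q N U]
  14. access Q: HIT. Next use of Q: never. Cache: [Q N U]
  15. access N: HIT. Next use of N: never. Cache: [Q N U]
Total: 10 hits, 5 misses, 2 evictions

Answer: 2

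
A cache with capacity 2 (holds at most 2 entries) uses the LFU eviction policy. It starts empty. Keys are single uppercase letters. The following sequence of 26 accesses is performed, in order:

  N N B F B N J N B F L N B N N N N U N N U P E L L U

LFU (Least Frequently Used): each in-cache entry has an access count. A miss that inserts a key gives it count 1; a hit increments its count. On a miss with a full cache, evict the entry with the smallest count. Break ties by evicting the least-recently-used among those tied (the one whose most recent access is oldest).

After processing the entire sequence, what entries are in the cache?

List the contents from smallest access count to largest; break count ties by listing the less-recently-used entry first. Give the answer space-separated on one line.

LFU simulation (capacity=2):
  1. access N: MISS. Cache: [N(c=1)]
  2. access N: HIT, count now 2. Cache: [N(c=2)]
  3. access B: MISS. Cache: [B(c=1) N(c=2)]
  4. access F: MISS, evict B(c=1). Cache: [F(c=1) N(c=2)]
  5. access B: MISS, evict F(c=1). Cache: [B(c=1) N(c=2)]
  6. access N: HIT, count now 3. Cache: [B(c=1) N(c=3)]
  7. access J: MISS, evict B(c=1). Cache: [J(c=1) N(c=3)]
  8. access N: HIT, count now 4. Cache: [J(c=1) N(c=4)]
  9. access B: MISS, evict J(c=1). Cache: [B(c=1) N(c=4)]
  10. access F: MISS, evict B(c=1). Cache: [F(c=1) N(c=4)]
  11. access L: MISS, evict F(c=1). Cache: [L(c=1) N(c=4)]
  12. access N: HIT, count now 5. Cache: [L(c=1) N(c=5)]
  13. access B: MISS, evict L(c=1). Cache: [B(c=1) N(c=5)]
  14. access N: HIT, count now 6. Cache: [B(c=1) N(c=6)]
  15. access N: HIT, count now 7. Cache: [B(c=1) N(c=7)]
  16. access N: HIT, count now 8. Cache: [B(c=1) N(c=8)]
  17. access N: HIT, count now 9. Cache: [B(c=1) N(c=9)]
  18. access U: MISS, evict B(c=1). Cache: [U(c=1) N(c=9)]
  19. access N: HIT, count now 10. Cache: [U(c=1) N(c=10)]
  20. access N: HIT, count now 11. Cache: [U(c=1) N(c=11)]
  21. access U: HIT, count now 2. Cache: [U(c=2) N(c=11)]
  22. access P: MISS, evict U(c=2). Cache: [P(c=1) N(c=11)]
  23. access E: MISS, evict P(c=1). Cache: [E(c=1) N(c=11)]
  24. access L: MISS, evict E(c=1). Cache: [L(c=1) N(c=11)]
  25. access L: HIT, count now 2. Cache: [L(c=2) N(c=11)]
  26. access U: MISS, evict L(c=2). Cache: [U(c=1) N(c=11)]
Total: 12 hits, 14 misses, 12 evictions

Answer: U N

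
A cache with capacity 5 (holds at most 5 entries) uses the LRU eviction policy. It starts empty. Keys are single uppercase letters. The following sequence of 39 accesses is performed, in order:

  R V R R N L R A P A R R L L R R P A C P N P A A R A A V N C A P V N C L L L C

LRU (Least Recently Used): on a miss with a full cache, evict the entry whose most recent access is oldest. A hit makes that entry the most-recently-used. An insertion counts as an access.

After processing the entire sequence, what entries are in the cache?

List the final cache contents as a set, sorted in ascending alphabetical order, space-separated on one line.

Answer: C L N P V

Derivation:
LRU simulation (capacity=5):
  1. access R: MISS. Cache (LRU->MRU): [R]
  2. access V: MISS. Cache (LRU->MRU): [R V]
  3. access R: HIT. Cache (LRU->MRU): [V R]
  4. access R: HIT. Cache (LRU->MRU): [V R]
  5. access N: MISS. Cache (LRU->MRU): [V R N]
  6. access L: MISS. Cache (LRU->MRU): [V R N L]
  7. access R: HIT. Cache (LRU->MRU): [V N L R]
  8. access A: MISS. Cache (LRU->MRU): [V N L R A]
  9. access P: MISS, evict V. Cache (LRU->MRU): [N L R A P]
  10. access A: HIT. Cache (LRU->MRU): [N L R P A]
  11. access R: HIT. Cache (LRU->MRU): [N L P A R]
  12. access R: HIT. Cache (LRU->MRU): [N L P A R]
  13. access L: HIT. Cache (LRU->MRU): [N P A R L]
  14. access L: HIT. Cache (LRU->MRU): [N P A R L]
  15. access R: HIT. Cache (LRU->MRU): [N P A L R]
  16. access R: HIT. Cache (LRU->MRU): [N P A L R]
  17. access P: HIT. Cache (LRU->MRU): [N A L R P]
  18. access A: HIT. Cache (LRU->MRU): [N L R P A]
  19. access C: MISS, evict N. Cache (LRU->MRU): [L R P A C]
  20. access P: HIT. Cache (LRU->MRU): [L R A C P]
  21. access N: MISS, evict L. Cache (LRU->MRU): [R A C P N]
  22. access P: HIT. Cache (LRU->MRU): [R A C N P]
  23. access A: HIT. Cache (LRU->MRU): [R C N P A]
  24. access A: HIT. Cache (LRU->MRU): [R C N P A]
  25. access R: HIT. Cache (LRU->MRU): [C N P A R]
  26. access A: HIT. Cache (LRU->MRU): [C N P R A]
  27. access A: HIT. Cache (LRU->MRU): [C N P R A]
  28. access V: MISS, evict C. Cache (LRU->MRU): [N P R A V]
  29. access N: HIT. Cache (LRU->MRU): [P R A V N]
  30. access C: MISS, evict P. Cache (LRU->MRU): [R A V N C]
  31. access A: HIT. Cache (LRU->MRU): [R V N C A]
  32. access P: MISS, evict R. Cache (LRU->MRU): [V N C A P]
  33. access V: HIT. Cache (LRU->MRU): [N C A P V]
  34. access N: HIT. Cache (LRU->MRU): [C A P V N]
  35. access C: HIT. Cache (LRU->MRU): [A P V N C]
  36. access L: MISS, evict A. Cache (LRU->MRU): [P V N C L]
  37. access L: HIT. Cache (LRU->MRU): [P V N C L]
  38. access L: HIT. Cache (LRU->MRU): [P V N C L]
  39. access C: HIT. Cache (LRU->MRU): [P V N L C]
Total: 27 hits, 12 misses, 7 evictions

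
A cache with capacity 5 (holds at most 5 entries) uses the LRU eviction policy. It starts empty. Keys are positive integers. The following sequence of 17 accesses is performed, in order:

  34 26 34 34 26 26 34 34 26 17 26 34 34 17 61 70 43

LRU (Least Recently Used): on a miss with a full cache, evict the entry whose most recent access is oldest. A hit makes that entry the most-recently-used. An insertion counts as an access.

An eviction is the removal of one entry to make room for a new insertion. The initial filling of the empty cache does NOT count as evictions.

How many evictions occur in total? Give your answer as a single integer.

LRU simulation (capacity=5):
  1. access 34: MISS. Cache (LRU->MRU): [34]
  2. access 26: MISS. Cache (LRU->MRU): [34 26]
  3. access 34: HIT. Cache (LRU->MRU): [26 34]
  4. access 34: HIT. Cache (LRU->MRU): [26 34]
  5. access 26: HIT. Cache (LRU->MRU): [34 26]
  6. access 26: HIT. Cache (LRU->MRU): [34 26]
  7. access 34: HIT. Cache (LRU->MRU): [26 34]
  8. access 34: HIT. Cache (LRU->MRU): [26 34]
  9. access 26: HIT. Cache (LRU->MRU): [34 26]
  10. access 17: MISS. Cache (LRU->MRU): [34 26 17]
  11. access 26: HIT. Cache (LRU->MRU): [34 17 26]
  12. access 34: HIT. Cache (LRU->MRU): [17 26 34]
  13. access 34: HIT. Cache (LRU->MRU): [17 26 34]
  14. access 17: HIT. Cache (LRU->MRU): [26 34 17]
  15. access 61: MISS. Cache (LRU->MRU): [26 34 17 61]
  16. access 70: MISS. Cache (LRU->MRU): [26 34 17 61 70]
  17. access 43: MISS, evict 26. Cache (LRU->MRU): [34 17 61 70 43]
Total: 11 hits, 6 misses, 1 evictions

Answer: 1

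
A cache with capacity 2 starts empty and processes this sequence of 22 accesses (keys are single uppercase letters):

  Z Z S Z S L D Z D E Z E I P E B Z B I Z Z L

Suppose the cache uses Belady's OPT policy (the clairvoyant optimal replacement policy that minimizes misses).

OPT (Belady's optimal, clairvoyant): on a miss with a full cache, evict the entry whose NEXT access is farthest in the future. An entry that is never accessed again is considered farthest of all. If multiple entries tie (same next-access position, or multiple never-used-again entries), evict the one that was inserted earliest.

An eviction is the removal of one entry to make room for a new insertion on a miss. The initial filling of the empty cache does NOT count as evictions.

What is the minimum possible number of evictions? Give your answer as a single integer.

OPT (Belady) simulation (capacity=2):
  1. access Z: MISS. Cache: [Z]
  2. access Z: HIT. Next use of Z: step 4. Cache: [Z]
  3. access S: MISS. Cache: [Z S]
  4. access Z: HIT. Next use of Z: step 8. Cache: [Z S]
  5. access S: HIT. Next use of S: never. Cache: [Z S]
  6. access L: MISS, evict S (next use: never). Cache: [Z L]
  7. access D: MISS, evict L (next use: step 22). Cache: [Z D]
  8. access Z: HIT. Next use of Z: step 11. Cache: [Z D]
  9. access D: HIT. Next use of D: never. Cache: [Z D]
  10. access E: MISS, evict D (next use: never). Cache: [Z E]
  11. access Z: HIT. Next use of Z: step 17. Cache: [Z E]
  12. access E: HIT. Next use of E: step 15. Cache: [Z E]
  13. access I: MISS, evict Z (next use: step 17). Cache: [E I]
  14. access P: MISS, evict I (next use: step 19). Cache: [E P]
  15. access E: HIT. Next use of E: never. Cache: [E P]
  16. access B: MISS, evict E (next use: never). Cache: [P B]
  17. access Z: MISS, evict P (next use: never). Cache: [B Z]
  18. access B: HIT. Next use of B: never. Cache: [B Z]
  19. access I: MISS, evict B (next use: never). Cache: [Z I]
  20. access Z: HIT. Next use of Z: step 21. Cache: [Z I]
  21. access Z: HIT. Next use of Z: never. Cache: [Z I]
  22. access L: MISS, evict Z (next use: never). Cache: [I L]
Total: 11 hits, 11 misses, 9 evictions

Answer: 9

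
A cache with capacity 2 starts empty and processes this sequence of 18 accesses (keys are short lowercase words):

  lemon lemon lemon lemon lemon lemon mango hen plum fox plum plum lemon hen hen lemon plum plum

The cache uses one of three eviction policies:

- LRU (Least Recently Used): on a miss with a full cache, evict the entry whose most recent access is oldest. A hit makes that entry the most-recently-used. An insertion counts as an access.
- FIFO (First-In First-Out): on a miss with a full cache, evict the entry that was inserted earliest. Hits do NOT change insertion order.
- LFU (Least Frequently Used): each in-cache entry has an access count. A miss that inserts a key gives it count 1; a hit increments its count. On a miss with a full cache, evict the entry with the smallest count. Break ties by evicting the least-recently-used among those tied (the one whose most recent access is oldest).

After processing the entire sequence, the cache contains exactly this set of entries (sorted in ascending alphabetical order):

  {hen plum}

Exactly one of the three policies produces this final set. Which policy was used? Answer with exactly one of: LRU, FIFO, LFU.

Simulating under each policy and comparing final sets:
  LRU: final set = {lemon plum} -> differs
  FIFO: final set = {hen plum} -> MATCHES target
  LFU: final set = {lemon plum} -> differs
Only FIFO produces the target set.

Answer: FIFO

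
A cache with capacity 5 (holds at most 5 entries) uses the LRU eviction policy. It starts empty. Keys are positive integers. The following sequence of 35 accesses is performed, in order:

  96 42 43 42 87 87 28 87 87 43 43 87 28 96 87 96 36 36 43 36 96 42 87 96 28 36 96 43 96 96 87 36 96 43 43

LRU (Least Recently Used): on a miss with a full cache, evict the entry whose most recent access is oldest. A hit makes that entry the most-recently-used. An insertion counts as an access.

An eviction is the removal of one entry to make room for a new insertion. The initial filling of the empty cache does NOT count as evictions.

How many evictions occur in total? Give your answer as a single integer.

Answer: 4

Derivation:
LRU simulation (capacity=5):
  1. access 96: MISS. Cache (LRU->MRU): [96]
  2. access 42: MISS. Cache (LRU->MRU): [96 42]
  3. access 43: MISS. Cache (LRU->MRU): [96 42 43]
  4. access 42: HIT. Cache (LRU->MRU): [96 43 42]
  5. access 87: MISS. Cache (LRU->MRU): [96 43 42 87]
  6. access 87: HIT. Cache (LRU->MRU): [96 43 42 87]
  7. access 28: MISS. Cache (LRU->MRU): [96 43 42 87 28]
  8. access 87: HIT. Cache (LRU->MRU): [96 43 42 28 87]
  9. access 87: HIT. Cache (LRU->MRU): [96 43 42 28 87]
  10. access 43: HIT. Cache (LRU->MRU): [96 42 28 87 43]
  11. access 43: HIT. Cache (LRU->MRU): [96 42 28 87 43]
  12. access 87: HIT. Cache (LRU->MRU): [96 42 28 43 87]
  13. access 28: HIT. Cache (LRU->MRU): [96 42 43 87 28]
  14. access 96: HIT. Cache (LRU->MRU): [42 43 87 28 96]
  15. access 87: HIT. Cache (LRU->MRU): [42 43 28 96 87]
  16. access 96: HIT. Cache (LRU->MRU): [42 43 28 87 96]
  17. access 36: MISS, evict 42. Cache (LRU->MRU): [43 28 87 96 36]
  18. access 36: HIT. Cache (LRU->MRU): [43 28 87 96 36]
  19. access 43: HIT. Cache (LRU->MRU): [28 87 96 36 43]
  20. access 36: HIT. Cache (LRU->MRU): [28 87 96 43 36]
  21. access 96: HIT. Cache (LRU->MRU): [28 87 43 36 96]
  22. access 42: MISS, evict 28. Cache (LRU->MRU): [87 43 36 96 42]
  23. access 87: HIT. Cache (LRU->MRU): [43 36 96 42 87]
  24. access 96: HIT. Cache (LRU->MRU): [43 36 42 87 96]
  25. access 28: MISS, evict 43. Cache (LRU->MRU): [36 42 87 96 28]
  26. access 36: HIT. Cache (LRU->MRU): [42 87 96 28 36]
  27. access 96: HIT. Cache (LRU->MRU): [42 87 28 36 96]
  28. access 43: MISS, evict 42. Cache (LRU->MRU): [87 28 36 96 43]
  29. access 96: HIT. Cache (LRU->MRU): [87 28 36 43 96]
  30. access 96: HIT. Cache (LRU->MRU): [87 28 36 43 96]
  31. access 87: HIT. Cache (LRU->MRU): [28 36 43 96 87]
  32. access 36: HIT. Cache (LRU->MRU): [28 43 96 87 36]
  33. access 96: HIT. Cache (LRU->MRU): [28 43 87 36 96]
  34. access 43: HIT. Cache (LRU->MRU): [28 87 36 96 43]
  35. access 43: HIT. Cache (LRU->MRU): [28 87 36 96 43]
Total: 26 hits, 9 misses, 4 evictions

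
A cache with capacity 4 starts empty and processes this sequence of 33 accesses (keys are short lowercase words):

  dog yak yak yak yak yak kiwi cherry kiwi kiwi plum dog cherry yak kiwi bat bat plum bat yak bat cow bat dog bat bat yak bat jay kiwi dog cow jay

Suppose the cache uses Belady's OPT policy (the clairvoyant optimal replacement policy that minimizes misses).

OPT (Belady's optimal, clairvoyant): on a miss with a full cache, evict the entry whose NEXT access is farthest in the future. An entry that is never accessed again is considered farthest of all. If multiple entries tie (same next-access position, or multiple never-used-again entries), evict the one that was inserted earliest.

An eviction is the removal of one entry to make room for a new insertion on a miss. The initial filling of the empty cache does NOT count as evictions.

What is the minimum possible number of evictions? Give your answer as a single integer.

OPT (Belady) simulation (capacity=4):
  1. access dog: MISS. Cache: [dog]
  2. access yak: MISS. Cache: [dog yak]
  3. access yak: HIT. Next use of yak: step 4. Cache: [dog yak]
  4. access yak: HIT. Next use of yak: step 5. Cache: [dog yak]
  5. access yak: HIT. Next use of yak: step 6. Cache: [dog yak]
  6. access yak: HIT. Next use of yak: step 14. Cache: [dog yak]
  7. access kiwi: MISS. Cache: [dog yak kiwi]
  8. access cherry: MISS. Cache: [dog yak kiwi cherry]
  9. access kiwi: HIT. Next use of kiwi: step 10. Cache: [dog yak kiwi cherry]
  10. access kiwi: HIT. Next use of kiwi: step 15. Cache: [dog yak kiwi cherry]
  11. access plum: MISS, evict kiwi (next use: step 15). Cache: [dog yak cherry plum]
  12. access dog: HIT. Next use of dog: step 24. Cache: [dog yak cherry plum]
  13. access cherry: HIT. Next use of cherry: never. Cache: [dog yak cherry plum]
  14. access yak: HIT. Next use of yak: step 20. Cache: [dog yak cherry plum]
  15. access kiwi: MISS, evict cherry (next use: never). Cache: [dog yak plum kiwi]
  16. access bat: MISS, evict kiwi (next use: step 30). Cache: [dog yak plum bat]
  17. access bat: HIT. Next use of bat: step 19. Cache: [dog yak plum bat]
  18. access plum: HIT. Next use of plum: never. Cache: [dog yak plum bat]
  19. access bat: HIT. Next use of bat: step 21. Cache: [dog yak plum bat]
  20. access yak: HIT. Next use of yak: step 27. Cache: [dog yak plum bat]
  21. access bat: HIT. Next use of bat: step 23. Cache: [dog yak plum bat]
  22. access cow: MISS, evict plum (next use: never). Cache: [dog yak bat cow]
  23. access bat: HIT. Next use of bat: step 25. Cache: [dog yak bat cow]
  24. access dog: HIT. Next use of dog: step 31. Cache: [dog yak bat cow]
  25. access bat: HIT. Next use of bat: step 26. Cache: [dog yak bat cow]
  26. access bat: HIT. Next use of bat: step 28. Cache: [dog yak bat cow]
  27. access yak: HIT. Next use of yak: never. Cache: [dog yak bat cow]
  28. access bat: HIT. Next use of bat: never. Cache: [dog yak bat cow]
  29. access jay: MISS, evict yak (next use: never). Cache: [dog bat cow jay]
  30. access kiwi: MISS, evict bat (next use: never). Cache: [dog cow jay kiwi]
  31. access dog: HIT. Next use of dog: never. Cache: [dog cow jay kiwi]
  32. access cow: HIT. Next use of cow: never. Cache: [dog cow jay kiwi]
  33. access jay: HIT. Next use of jay: never. Cache: [dog cow jay kiwi]
Total: 23 hits, 10 misses, 6 evictions

Answer: 6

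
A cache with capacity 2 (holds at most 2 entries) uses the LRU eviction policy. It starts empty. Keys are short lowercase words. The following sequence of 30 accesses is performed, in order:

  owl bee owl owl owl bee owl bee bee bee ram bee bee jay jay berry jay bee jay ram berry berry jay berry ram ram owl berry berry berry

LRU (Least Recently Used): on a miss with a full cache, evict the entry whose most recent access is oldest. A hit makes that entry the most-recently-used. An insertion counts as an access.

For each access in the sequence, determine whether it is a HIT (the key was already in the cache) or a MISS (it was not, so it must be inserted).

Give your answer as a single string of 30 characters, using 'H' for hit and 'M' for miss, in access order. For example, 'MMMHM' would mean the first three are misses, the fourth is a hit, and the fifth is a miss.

Answer: MMHHHHHHHHMHHMHMHMHMMHMHMHMMHH

Derivation:
LRU simulation (capacity=2):
  1. access owl: MISS. Cache (LRU->MRU): [owl]
  2. access bee: MISS. Cache (LRU->MRU): [owl bee]
  3. access owl: HIT. Cache (LRU->MRU): [bee owl]
  4. access owl: HIT. Cache (LRU->MRU): [bee owl]
  5. access owl: HIT. Cache (LRU->MRU): [bee owl]
  6. access bee: HIT. Cache (LRU->MRU): [owl bee]
  7. access owl: HIT. Cache (LRU->MRU): [bee owl]
  8. access bee: HIT. Cache (LRU->MRU): [owl bee]
  9. access bee: HIT. Cache (LRU->MRU): [owl bee]
  10. access bee: HIT. Cache (LRU->MRU): [owl bee]
  11. access ram: MISS, evict owl. Cache (LRU->MRU): [bee ram]
  12. access bee: HIT. Cache (LRU->MRU): [ram bee]
  13. access bee: HIT. Cache (LRU->MRU): [ram bee]
  14. access jay: MISS, evict ram. Cache (LRU->MRU): [bee jay]
  15. access jay: HIT. Cache (LRU->MRU): [bee jay]
  16. access berry: MISS, evict bee. Cache (LRU->MRU): [jay berry]
  17. access jay: HIT. Cache (LRU->MRU): [berry jay]
  18. access bee: MISS, evict berry. Cache (LRU->MRU): [jay bee]
  19. access jay: HIT. Cache (LRU->MRU): [bee jay]
  20. access ram: MISS, evict bee. Cache (LRU->MRU): [jay ram]
  21. access berry: MISS, evict jay. Cache (LRU->MRU): [ram berry]
  22. access berry: HIT. Cache (LRU->MRU): [ram berry]
  23. access jay: MISS, evict ram. Cache (LRU->MRU): [berry jay]
  24. access berry: HIT. Cache (LRU->MRU): [jay berry]
  25. access ram: MISS, evict jay. Cache (LRU->MRU): [berry ram]
  26. access ram: HIT. Cache (LRU->MRU): [berry ram]
  27. access owl: MISS, evict berry. Cache (LRU->MRU): [ram owl]
  28. access berry: MISS, evict ram. Cache (LRU->MRU): [owl berry]
  29. access berry: HIT. Cache (LRU->MRU): [owl berry]
  30. access berry: HIT. Cache (LRU->MRU): [owl berry]
Total: 18 hits, 12 misses, 10 evictions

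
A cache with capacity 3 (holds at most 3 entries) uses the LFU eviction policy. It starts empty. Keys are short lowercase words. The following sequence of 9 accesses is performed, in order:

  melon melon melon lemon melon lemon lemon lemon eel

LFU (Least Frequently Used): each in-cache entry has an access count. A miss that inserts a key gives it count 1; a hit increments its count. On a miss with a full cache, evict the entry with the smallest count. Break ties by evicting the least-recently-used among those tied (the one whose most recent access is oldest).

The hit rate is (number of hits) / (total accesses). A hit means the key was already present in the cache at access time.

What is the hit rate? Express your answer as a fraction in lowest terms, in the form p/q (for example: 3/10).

LFU simulation (capacity=3):
  1. access melon: MISS. Cache: [melon(c=1)]
  2. access melon: HIT, count now 2. Cache: [melon(c=2)]
  3. access melon: HIT, count now 3. Cache: [melon(c=3)]
  4. access lemon: MISS. Cache: [lemon(c=1) melon(c=3)]
  5. access melon: HIT, count now 4. Cache: [lemon(c=1) melon(c=4)]
  6. access lemon: HIT, count now 2. Cache: [lemon(c=2) melon(c=4)]
  7. access lemon: HIT, count now 3. Cache: [lemon(c=3) melon(c=4)]
  8. access lemon: HIT, count now 4. Cache: [melon(c=4) lemon(c=4)]
  9. access eel: MISS. Cache: [eel(c=1) melon(c=4) lemon(c=4)]
Total: 6 hits, 3 misses, 0 evictions

Hit rate = 6/9 = 2/3

Answer: 2/3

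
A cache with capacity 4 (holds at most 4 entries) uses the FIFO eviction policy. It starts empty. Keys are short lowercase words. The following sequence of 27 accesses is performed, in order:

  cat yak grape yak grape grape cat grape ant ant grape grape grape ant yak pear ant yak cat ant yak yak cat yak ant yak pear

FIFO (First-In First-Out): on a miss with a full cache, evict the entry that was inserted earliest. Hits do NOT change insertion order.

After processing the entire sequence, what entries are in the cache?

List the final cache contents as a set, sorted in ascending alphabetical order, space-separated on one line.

FIFO simulation (capacity=4):
  1. access cat: MISS. Cache (old->new): [cat]
  2. access yak: MISS. Cache (old->new): [cat yak]
  3. access grape: MISS. Cache (old->new): [cat yak grape]
  4. access yak: HIT. Cache (old->new): [cat yak grape]
  5. access grape: HIT. Cache (old->new): [cat yak grape]
  6. access grape: HIT. Cache (old->new): [cat yak grape]
  7. access cat: HIT. Cache (old->new): [cat yak grape]
  8. access grape: HIT. Cache (old->new): [cat yak grape]
  9. access ant: MISS. Cache (old->new): [cat yak grape ant]
  10. access ant: HIT. Cache (old->new): [cat yak grape ant]
  11. access grape: HIT. Cache (old->new): [cat yak grape ant]
  12. access grape: HIT. Cache (old->new): [cat yak grape ant]
  13. access grape: HIT. Cache (old->new): [cat yak grape ant]
  14. access ant: HIT. Cache (old->new): [cat yak grape ant]
  15. access yak: HIT. Cache (old->new): [cat yak grape ant]
  16. access pear: MISS, evict cat. Cache (old->new): [yak grape ant pear]
  17. access ant: HIT. Cache (old->new): [yak grape ant pear]
  18. access yak: HIT. Cache (old->new): [yak grape ant pear]
  19. access cat: MISS, evict yak. Cache (old->new): [grape ant pear cat]
  20. access ant: HIT. Cache (old->new): [grape ant pear cat]
  21. access yak: MISS, evict grape. Cache (old->new): [ant pear cat yak]
  22. access yak: HIT. Cache (old->new): [ant pear cat yak]
  23. access cat: HIT. Cache (old->new): [ant pear cat yak]
  24. access yak: HIT. Cache (old->new): [ant pear cat yak]
  25. access ant: HIT. Cache (old->new): [ant pear cat yak]
  26. access yak: HIT. Cache (old->new): [ant pear cat yak]
  27. access pear: HIT. Cache (old->new): [ant pear cat yak]
Total: 20 hits, 7 misses, 3 evictions

Answer: ant cat pear yak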